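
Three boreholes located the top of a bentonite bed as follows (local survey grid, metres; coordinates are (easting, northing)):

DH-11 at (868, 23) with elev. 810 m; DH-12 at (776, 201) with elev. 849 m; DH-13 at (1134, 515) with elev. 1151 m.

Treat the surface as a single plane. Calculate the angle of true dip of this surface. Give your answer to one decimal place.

Two edge vectors: DH-11→DH-12 = (-92, 178, 39), DH-11→DH-13 = (266, 492, 341).
Normal n = (DH-11→DH-12) × (DH-11→DH-13) = (41510, 41746, -92612).
So ∂z/∂E = −n_x/n_z = 0.44821 and ∂z/∂N = −n_y/n_z = 0.45076.
Gradient magnitude |∇z| = √(a² + b²) = √(0.20090 + 0.20319) = 0.63567.
True dip = arctan(0.63567) = 32.4°, dipping toward SW (azimuth ≈ 225°).

32.4°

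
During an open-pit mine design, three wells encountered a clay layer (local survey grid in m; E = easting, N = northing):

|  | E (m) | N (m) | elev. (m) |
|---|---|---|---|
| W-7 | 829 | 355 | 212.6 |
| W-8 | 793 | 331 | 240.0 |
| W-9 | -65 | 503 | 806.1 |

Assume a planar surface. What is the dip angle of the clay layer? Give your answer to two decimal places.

34.73°

Let the plane be z = a·E + b·N + c.
W-8−W-7: −36a − 24b = 27.4;  W-9−W-7: −894a + 148b = 593.5.
Solving gives a = −0.68321, b = −0.11685.
Gradient magnitude |∇z| = √(a² + b²) = √(0.46678 + 0.01365) = 0.69313.
True dip = arctan(0.69313) = 34.73°, dipping toward E (azimuth ≈ 080°).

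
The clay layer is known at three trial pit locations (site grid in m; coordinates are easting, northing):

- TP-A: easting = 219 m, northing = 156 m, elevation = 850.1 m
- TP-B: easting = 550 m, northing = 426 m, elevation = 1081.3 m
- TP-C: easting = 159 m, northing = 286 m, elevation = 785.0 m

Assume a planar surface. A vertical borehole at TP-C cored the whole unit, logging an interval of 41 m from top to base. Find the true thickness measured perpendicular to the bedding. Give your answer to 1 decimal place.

31.8 m

Two edge vectors: TP-A→TP-B = (331, 270, 231.2), TP-A→TP-C = (-60, 130, -65.1).
Normal n = (TP-A→TP-B) × (TP-A→TP-C) = (-47633, 7676.1, 59230).
So ∂z/∂easting = −n_x/n_z = 0.80420 and ∂z/∂northing = −n_y/n_z = −0.12960.
|∇z| = √(a²+b²) = 0.81458, so dip δ = arctan(0.81458) = 39.17°.
True thickness = vertical thickness × cos δ = 41 × cos 39.17° = 31.8 m.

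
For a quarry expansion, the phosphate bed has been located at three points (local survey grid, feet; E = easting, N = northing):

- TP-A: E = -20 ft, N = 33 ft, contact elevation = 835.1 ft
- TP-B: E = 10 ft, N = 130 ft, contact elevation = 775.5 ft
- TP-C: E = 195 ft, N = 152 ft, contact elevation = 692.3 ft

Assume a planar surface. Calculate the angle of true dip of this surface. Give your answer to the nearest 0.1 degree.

32.2°

Two edge vectors: TP-A→TP-B = (30, 97, -59.6), TP-A→TP-C = (215, 119, -142.8).
Normal n = (TP-A→TP-B) × (TP-A→TP-C) = (-6759.2, -8530, -17285).
So ∂z/∂E = −n_x/n_z = −0.39104 and ∂z/∂N = −n_y/n_z = −0.49349.
Gradient magnitude |∇z| = √(a² + b²) = √(0.15292 + 0.24353) = 0.62964.
True dip = arctan(0.62964) = 32.2°, dipping toward NE (azimuth ≈ 038°).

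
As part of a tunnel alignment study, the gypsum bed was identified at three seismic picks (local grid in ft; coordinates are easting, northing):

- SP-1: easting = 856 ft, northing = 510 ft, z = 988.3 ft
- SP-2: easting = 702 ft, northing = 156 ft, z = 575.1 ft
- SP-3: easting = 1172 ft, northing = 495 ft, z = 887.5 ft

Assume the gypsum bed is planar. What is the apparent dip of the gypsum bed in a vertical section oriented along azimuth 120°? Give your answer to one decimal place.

40.8°

Let the plane be z = a·easting + b·northing + c.
SP-2−SP-1: −154a − 354b = −413.2;  SP-3−SP-1: 316a − 15b = −100.8.
Solving gives a = −0.25825, b = 1.27958.
Unit vector along 120° is (sin 120°, cos 120°) = (0.8660, -0.5000).
Slope in that direction = a·(0.8660) + b·(-0.5000) = −0.86344.
Apparent dip = arctan|0.86344| = 40.8° (true dip is 52.5°, so apparent ≤ true as expected).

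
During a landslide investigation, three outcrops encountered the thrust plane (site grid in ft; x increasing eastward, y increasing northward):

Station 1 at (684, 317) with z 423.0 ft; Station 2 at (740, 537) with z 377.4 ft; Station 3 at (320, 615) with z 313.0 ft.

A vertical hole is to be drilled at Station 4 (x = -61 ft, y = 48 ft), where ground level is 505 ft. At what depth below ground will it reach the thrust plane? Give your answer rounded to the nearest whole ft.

Two edge vectors: Station 1→Station 2 = (56, 220, -45.6), Station 1→Station 3 = (-364, 298, -110).
Normal n = (Station 1→Station 2) × (Station 1→Station 3) = (-10611.2, 22758.4, 96768).
So ∂z/∂x = −n_x/n_z = 0.10966 and ∂z/∂y = −n_y/n_z = −0.23519.
Intercept c from Station 1: 423 − 75.00 + 74.55 = 422.55.
At (-61, 48): z_contact = −6.7 − 11.3 + 422.55 = 404.6 ft.
Depth below ground = 505 − 404.6 = 100 ft.

100 ft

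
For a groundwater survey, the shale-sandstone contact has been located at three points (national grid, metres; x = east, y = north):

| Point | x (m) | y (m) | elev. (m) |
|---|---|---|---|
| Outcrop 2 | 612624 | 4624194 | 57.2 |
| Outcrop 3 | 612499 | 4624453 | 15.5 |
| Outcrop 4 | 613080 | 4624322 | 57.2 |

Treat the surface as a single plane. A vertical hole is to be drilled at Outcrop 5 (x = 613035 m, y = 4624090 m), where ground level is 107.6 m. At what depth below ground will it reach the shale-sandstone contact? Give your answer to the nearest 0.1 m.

19.3 m

Let the plane be z = a·x + b·y + c.
Outcrop 3−Outcrop 2: −125a + 259b = −41.7;  Outcrop 4−Outcrop 2: 456a + 128b = 0.
Solving gives a = 0.039801945, b = −0.141794428.
Then c = 57.2 − a·612624 − b·4624194 = 631358.52.
At (613035, 4624090): z_contact = 24399.99 − 655670.20 + 631358.52 = 88.31 m.
Depth below ground = 107.6 − 88.31 = 19.3 m.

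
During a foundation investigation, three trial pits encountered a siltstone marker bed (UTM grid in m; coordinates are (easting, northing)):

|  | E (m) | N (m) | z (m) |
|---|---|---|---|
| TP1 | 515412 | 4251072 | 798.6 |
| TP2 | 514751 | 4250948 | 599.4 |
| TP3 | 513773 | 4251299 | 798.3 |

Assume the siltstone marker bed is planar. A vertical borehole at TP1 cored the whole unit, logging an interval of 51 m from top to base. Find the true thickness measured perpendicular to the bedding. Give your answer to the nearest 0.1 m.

37.3 m

Let the plane be z = a·E + b·N + c.
TP2−TP1: −661a − 124b = −199.2;  TP3−TP1: −1639a + 227b = −0.3.
Solving gives a = 0.12810, b = 0.92360.
|∇z| = √(a²+b²) = 0.93244, so dip δ = arctan(0.93244) = 43.00°.
True thickness = vertical thickness × cos δ = 51 × cos 43.00° = 37.3 m.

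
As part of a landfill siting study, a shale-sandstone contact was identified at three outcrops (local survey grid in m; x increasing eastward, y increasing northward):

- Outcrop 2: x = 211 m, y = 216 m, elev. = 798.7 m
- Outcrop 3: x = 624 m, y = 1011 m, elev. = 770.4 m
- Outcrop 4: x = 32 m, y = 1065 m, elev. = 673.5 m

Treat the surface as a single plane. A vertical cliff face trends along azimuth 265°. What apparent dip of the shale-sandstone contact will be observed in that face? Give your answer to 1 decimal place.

8.1°

Two edge vectors: Outcrop 2→Outcrop 3 = (413, 795, -28.3), Outcrop 2→Outcrop 4 = (-179, 849, -125.2).
Normal n = (Outcrop 2→Outcrop 3) × (Outcrop 2→Outcrop 4) = (-75507.3, 56773.3, 492942).
So ∂z/∂x = −n_x/n_z = 0.15318 and ∂z/∂y = −n_y/n_z = −0.11517.
Unit vector along 265° is (sin 265°, cos 265°) = (-0.9962, -0.0872).
Slope in that direction = a·(-0.9962) + b·(-0.0872) = −0.14256.
Apparent dip = arctan|0.14256| = 8.1° (true dip is 10.8°, so apparent ≤ true as expected).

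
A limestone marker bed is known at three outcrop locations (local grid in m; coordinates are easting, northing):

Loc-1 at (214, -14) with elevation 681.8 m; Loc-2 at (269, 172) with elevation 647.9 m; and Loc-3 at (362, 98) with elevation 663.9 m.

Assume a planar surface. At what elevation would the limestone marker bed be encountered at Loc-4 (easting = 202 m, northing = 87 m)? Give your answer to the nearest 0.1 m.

Let the plane be z = a·easting + b·northing + c.
Loc-2−Loc-1: 55a + 186b = −33.9;  Loc-3−Loc-1: 148a + 112b = −17.9.
Solving gives a = 0.02187, b = −0.18873.
Then c = 681.8 − a·214 − b·-14 = 674.48.
At (202, 87): z = 4.4 − 16.4 + 674.48 = 662.5 m.

662.5 m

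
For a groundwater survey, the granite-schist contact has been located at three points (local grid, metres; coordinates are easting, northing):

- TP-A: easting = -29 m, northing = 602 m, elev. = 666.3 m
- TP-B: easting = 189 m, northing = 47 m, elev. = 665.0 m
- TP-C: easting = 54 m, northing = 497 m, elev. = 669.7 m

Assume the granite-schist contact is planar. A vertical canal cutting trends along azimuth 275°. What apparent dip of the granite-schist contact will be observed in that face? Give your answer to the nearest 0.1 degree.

4.8°

Let the plane be z = a·easting + b·northing + c.
TP-B−TP-A: 218a − 555b = −1.3;  TP-C−TP-A: 83a − 105b = 3.4.
Solving gives a = 0.08731, b = 0.03664.
Unit vector along 275° is (sin 275°, cos 275°) = (-0.9962, 0.0872).
Slope in that direction = a·(-0.9962) + b·(0.0872) = −0.08379.
Apparent dip = arctan|0.08379| = 4.8° (true dip is 5.4°, so apparent ≤ true as expected).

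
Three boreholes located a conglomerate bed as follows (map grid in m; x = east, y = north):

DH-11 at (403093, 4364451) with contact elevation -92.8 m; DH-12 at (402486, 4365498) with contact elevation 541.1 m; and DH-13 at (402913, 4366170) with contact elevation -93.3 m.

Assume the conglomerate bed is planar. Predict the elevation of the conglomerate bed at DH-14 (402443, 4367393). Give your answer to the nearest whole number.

Let the plane be z = a·x + b·y + c.
DH-12−DH-11: −607a + 1047b = 633.9;  DH-13−DH-11: −180a + 1719b = −0.5.
Solving gives a = −1.27512518, b = −0.13381183.
Then c = -92.8 − a·403093 − b·4364451 = 1097916.40.
At (402443, 4367393): z = −513165.2 − 584408.8 + 1097916.40 = 342.4 m.

342 m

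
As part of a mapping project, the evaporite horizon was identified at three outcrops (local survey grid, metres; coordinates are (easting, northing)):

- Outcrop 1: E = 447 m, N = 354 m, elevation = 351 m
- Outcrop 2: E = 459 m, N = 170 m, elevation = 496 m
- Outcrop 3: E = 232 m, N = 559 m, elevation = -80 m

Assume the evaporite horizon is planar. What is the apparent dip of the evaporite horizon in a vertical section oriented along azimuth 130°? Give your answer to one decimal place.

Two edge vectors: Outcrop 1→Outcrop 2 = (12, -184, 145), Outcrop 1→Outcrop 3 = (-215, 205, -431).
Normal n = (Outcrop 1→Outcrop 2) × (Outcrop 1→Outcrop 3) = (49579, -26003, -37100).
So ∂z/∂E = −n_x/n_z = 1.33636 and ∂z/∂N = −n_y/n_z = −0.70089.
Unit vector along 130° is (sin 130°, cos 130°) = (0.7660, -0.6428).
Slope in that direction = a·(0.7660) + b·(-0.6428) = 1.47424.
Apparent dip = arctan|1.47424| = 55.9° (true dip is 56.5°, so apparent ≤ true as expected).

55.9°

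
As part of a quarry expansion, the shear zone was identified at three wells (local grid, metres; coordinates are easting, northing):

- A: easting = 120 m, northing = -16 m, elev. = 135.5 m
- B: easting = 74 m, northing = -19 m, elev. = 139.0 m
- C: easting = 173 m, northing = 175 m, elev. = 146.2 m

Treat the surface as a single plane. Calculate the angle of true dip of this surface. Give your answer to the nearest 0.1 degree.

6.4°

Let the plane be z = a·easting + b·northing + c.
B−A: −46a − 3b = 3.5;  C−A: 53a + 191b = 10.7.
Solving gives a = −0.08121, b = 0.07856.
Gradient magnitude |∇z| = √(a² + b²) = √(0.00660 + 0.00617) = 0.11299.
True dip = arctan(0.11299) = 6.4°, dipping toward SE (azimuth ≈ 134°).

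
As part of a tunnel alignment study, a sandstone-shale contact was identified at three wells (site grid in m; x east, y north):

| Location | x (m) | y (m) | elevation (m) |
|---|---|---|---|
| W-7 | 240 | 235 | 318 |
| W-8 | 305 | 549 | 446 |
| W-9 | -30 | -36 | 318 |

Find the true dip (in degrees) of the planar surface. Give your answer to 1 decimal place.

Two edge vectors: W-7→W-8 = (65, 314, 128), W-7→W-9 = (-270, -271, 0).
Normal n = (W-7→W-8) × (W-7→W-9) = (34688, -34560, 67165).
So ∂z/∂x = −n_x/n_z = −0.51646 and ∂z/∂y = −n_y/n_z = 0.51455.
Gradient magnitude |∇z| = √(a² + b²) = √(0.26673 + 0.26477) = 0.72904.
True dip = arctan(0.72904) = 36.1°, dipping toward SE (azimuth ≈ 135°).

36.1°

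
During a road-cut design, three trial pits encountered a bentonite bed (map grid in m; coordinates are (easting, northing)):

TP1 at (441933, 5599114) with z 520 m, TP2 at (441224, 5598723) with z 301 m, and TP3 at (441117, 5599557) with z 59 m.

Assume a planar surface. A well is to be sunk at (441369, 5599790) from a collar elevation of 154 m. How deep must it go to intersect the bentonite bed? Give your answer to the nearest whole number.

Two edge vectors: TP1→TP2 = (-709, -391, -219), TP1→TP3 = (-816, 443, -461).
Normal n = (TP1→TP2) × (TP1→TP3) = (277268, -148145, -633143).
So ∂z/∂E = −n_x/n_z = 0.43792319 and ∂z/∂N = −n_y/n_z = −0.23398348.
Intercept c from TP1: 520 − 193532.71 + 1310100.16 = 1117087.45.
At (441369, 5599790): z_contact = 193285.7 − 1310258.3 + 1117087.45 = 114.8 m.
Depth below ground = 154 − 114.8 = 39 m.

39 m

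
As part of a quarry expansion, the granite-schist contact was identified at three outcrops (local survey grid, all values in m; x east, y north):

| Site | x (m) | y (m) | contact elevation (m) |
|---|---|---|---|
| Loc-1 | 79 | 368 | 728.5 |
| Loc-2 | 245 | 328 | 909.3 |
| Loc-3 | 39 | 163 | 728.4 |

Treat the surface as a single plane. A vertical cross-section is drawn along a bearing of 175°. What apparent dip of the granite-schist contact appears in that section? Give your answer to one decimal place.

Two edge vectors: Loc-1→Loc-2 = (166, -40, 180.8), Loc-1→Loc-3 = (-40, -205, -0.1).
Normal n = (Loc-1→Loc-2) × (Loc-1→Loc-3) = (37068, -7215.4, -35630).
So ∂z/∂x = −n_x/n_z = 1.04036 and ∂z/∂y = −n_y/n_z = −0.20251.
Unit vector along 175° is (sin 175°, cos 175°) = (0.0872, -0.9962).
Slope in that direction = a·(0.0872) + b·(-0.9962) = 0.29241.
Apparent dip = arctan|0.29241| = 16.3° (true dip is 46.7°, so apparent ≤ true as expected).

16.3°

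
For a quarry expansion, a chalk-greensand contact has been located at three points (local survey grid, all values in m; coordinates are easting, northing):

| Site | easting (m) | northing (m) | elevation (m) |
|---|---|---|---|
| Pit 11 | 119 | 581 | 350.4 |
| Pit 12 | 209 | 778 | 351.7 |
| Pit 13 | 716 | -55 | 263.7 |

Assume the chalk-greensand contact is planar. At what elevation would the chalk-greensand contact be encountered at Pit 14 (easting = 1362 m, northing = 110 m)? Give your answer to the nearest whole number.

Two edge vectors: Pit 11→Pit 12 = (90, 197, 1.3), Pit 11→Pit 13 = (597, -636, -86.7).
Normal n = (Pit 11→Pit 12) × (Pit 11→Pit 13) = (-16253.1, 8579.1, -174849).
So ∂z/∂easting = −n_x/n_z = −0.09296 and ∂z/∂northing = −n_y/n_z = 0.04907.
Intercept c from Pit 11: 350.4 + 11.06 − 28.51 = 332.95.
At (1362, 110): z = −126.6 + 5.4 + 332.95 = 211.7 m.

212 m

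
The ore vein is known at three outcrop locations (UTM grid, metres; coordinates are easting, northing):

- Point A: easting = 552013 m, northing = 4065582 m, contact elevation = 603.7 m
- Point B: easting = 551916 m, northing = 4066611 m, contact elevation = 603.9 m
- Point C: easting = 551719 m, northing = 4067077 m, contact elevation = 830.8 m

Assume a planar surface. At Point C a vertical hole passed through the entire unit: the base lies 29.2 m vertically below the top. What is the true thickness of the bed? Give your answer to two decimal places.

16.29 m

Two edge vectors: Point A→Point B = (-97, 1029, 0.2), Point A→Point C = (-294, 1495, 227.1).
Normal n = (Point A→Point B) × (Point A→Point C) = (233386.9, 21969.9, 157511).
So ∂z/∂easting = −n_x/n_z = −1.48172 and ∂z/∂northing = −n_y/n_z = −0.13948.
|∇z| = √(a²+b²) = 1.48827, so dip δ = arctan(1.48827) = 56.10°.
True thickness = vertical thickness × cos δ = 29.2 × cos 56.10° = 16.29 m.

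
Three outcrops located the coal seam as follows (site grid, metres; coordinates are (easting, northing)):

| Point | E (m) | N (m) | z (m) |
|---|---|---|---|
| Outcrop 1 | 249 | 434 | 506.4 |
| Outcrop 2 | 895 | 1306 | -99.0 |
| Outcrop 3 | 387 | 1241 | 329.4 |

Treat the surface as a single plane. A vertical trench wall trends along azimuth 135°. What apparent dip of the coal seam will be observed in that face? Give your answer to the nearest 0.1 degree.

28.1°

Let the plane be z = a·E + b·N + c.
Outcrop 2−Outcrop 1: 646a + 872b = −605.4;  Outcrop 3−Outcrop 1: 138a + 807b = −177.
Solving gives a = −0.83348, b = −0.07680.
Unit vector along 135° is (sin 135°, cos 135°) = (0.7071, -0.7071).
Slope in that direction = a·(0.7071) + b·(-0.7071) = −0.53505.
Apparent dip = arctan|0.53505| = 28.1° (true dip is 39.9°, so apparent ≤ true as expected).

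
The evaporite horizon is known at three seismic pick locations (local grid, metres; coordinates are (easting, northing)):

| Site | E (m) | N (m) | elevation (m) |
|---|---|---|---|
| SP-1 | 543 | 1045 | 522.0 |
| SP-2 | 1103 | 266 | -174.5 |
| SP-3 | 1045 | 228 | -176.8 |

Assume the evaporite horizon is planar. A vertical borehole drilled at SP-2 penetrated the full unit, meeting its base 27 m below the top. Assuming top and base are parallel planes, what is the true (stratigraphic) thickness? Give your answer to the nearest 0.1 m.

21.8 m

Two edge vectors: SP-1→SP-2 = (560, -779, -696.5), SP-1→SP-3 = (502, -817, -698.8).
Normal n = (SP-1→SP-2) × (SP-1→SP-3) = (-24675.3, 41685, -66462).
So ∂z/∂E = −n_x/n_z = −0.37127 and ∂z/∂N = −n_y/n_z = 0.62720.
|∇z| = √(a²+b²) = 0.72885, so dip δ = arctan(0.72885) = 36.09°.
True thickness = vertical thickness × cos δ = 27 × cos 36.09° = 21.8 m.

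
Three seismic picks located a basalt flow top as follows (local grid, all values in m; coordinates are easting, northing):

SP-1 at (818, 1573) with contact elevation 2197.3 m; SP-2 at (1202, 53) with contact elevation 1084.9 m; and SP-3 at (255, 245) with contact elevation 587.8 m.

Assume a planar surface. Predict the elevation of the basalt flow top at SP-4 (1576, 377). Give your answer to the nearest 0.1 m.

Two edge vectors: SP-1→SP-2 = (384, -1520, -1112.4), SP-1→SP-3 = (-563, -1328, -1609.5).
Normal n = (SP-1→SP-2) × (SP-1→SP-3) = (969172.8, 1244329.2, -1365712).
So ∂z/∂easting = −n_x/n_z = 0.709647 and ∂z/∂northing = −n_y/n_z = 0.911121.
Intercept c from SP-1: 2197.3 − 580.49 − 1433.19 = 183.62.
At (1576, 377): z = 1118.4 + 343.5 + 183.62 = 1645.5 m.

1645.5 m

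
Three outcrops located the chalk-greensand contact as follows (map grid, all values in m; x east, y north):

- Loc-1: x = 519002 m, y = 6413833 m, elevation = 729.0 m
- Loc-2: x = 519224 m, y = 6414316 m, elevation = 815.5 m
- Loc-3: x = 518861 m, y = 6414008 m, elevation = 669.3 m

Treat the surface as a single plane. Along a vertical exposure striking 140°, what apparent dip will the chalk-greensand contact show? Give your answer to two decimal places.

15.21°

Two edge vectors: Loc-1→Loc-2 = (222, 483, 86.5), Loc-1→Loc-3 = (-141, 175, -59.7).
Normal n = (Loc-1→Loc-2) × (Loc-1→Loc-3) = (-43972.6, 1056.9, 106953).
So ∂z/∂x = −n_x/n_z = 0.41114 and ∂z/∂y = −n_y/n_z = −0.00988.
Unit vector along 140° is (sin 140°, cos 140°) = (0.6428, -0.7660).
Slope in that direction = a·(0.6428) + b·(-0.7660) = 0.27185.
Apparent dip = arctan|0.27185| = 15.21° (true dip is 22.4°, so apparent ≤ true as expected).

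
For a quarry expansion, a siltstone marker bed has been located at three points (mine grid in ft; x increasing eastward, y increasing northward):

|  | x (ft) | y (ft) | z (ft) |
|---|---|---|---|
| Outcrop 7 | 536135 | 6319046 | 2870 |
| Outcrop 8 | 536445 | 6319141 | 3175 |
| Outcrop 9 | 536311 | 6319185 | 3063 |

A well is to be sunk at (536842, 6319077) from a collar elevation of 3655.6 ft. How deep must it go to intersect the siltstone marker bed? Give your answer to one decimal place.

133.3 ft

Two edge vectors: Outcrop 7→Outcrop 8 = (310, 95, 305), Outcrop 7→Outcrop 9 = (176, 139, 193).
Normal n = (Outcrop 7→Outcrop 8) × (Outcrop 7→Outcrop 9) = (-24060, -6150, 26370).
So ∂z/∂x = −n_x/n_z = 0.912400455 and ∂z/∂y = −n_y/n_z = 0.233219568.
Intercept c from Outcrop 7: 2870 − 489169.82 − 1473725.18 = −1960024.99.
At (536842, 6319077): z_contact = 489814.89 + 1473732.41 − 1960024.99 = 3522.30 ft.
Depth below ground = 3655.6 − 3522.30 = 133.3 ft.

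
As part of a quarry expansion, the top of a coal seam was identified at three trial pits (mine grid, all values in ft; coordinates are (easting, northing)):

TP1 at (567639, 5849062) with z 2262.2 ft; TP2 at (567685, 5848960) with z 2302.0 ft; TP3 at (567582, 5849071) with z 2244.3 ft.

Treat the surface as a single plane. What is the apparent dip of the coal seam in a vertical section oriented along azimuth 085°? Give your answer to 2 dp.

13.90°

Let the plane be z = a·E + b·N + c.
TP2−TP1: 46a − 102b = 39.8;  TP3−TP1: −57a + 9b = −17.9.
Solving gives a = 0.27178, b = −0.26763.
Unit vector along 085° is (sin 85°, cos 85°) = (0.9962, 0.0872).
Slope in that direction = a·(0.9962) + b·(0.0872) = 0.24742.
Apparent dip = arctan|0.24742| = 13.90° (true dip is 20.9°, so apparent ≤ true as expected).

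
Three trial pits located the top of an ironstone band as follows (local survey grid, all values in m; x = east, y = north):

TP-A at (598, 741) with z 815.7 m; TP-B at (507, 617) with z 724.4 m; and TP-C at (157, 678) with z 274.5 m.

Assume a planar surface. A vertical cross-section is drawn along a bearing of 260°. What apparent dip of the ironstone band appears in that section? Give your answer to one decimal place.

50.3°

Two edge vectors: TP-A→TP-B = (-91, -124, -91.3), TP-A→TP-C = (-441, -63, -541.2).
Normal n = (TP-A→TP-B) × (TP-A→TP-C) = (61356.9, -8985.9, -48951).
So ∂z/∂x = −n_x/n_z = 1.25344 and ∂z/∂y = −n_y/n_z = −0.18357.
Unit vector along 260° is (sin 260°, cos 260°) = (-0.9848, -0.1736).
Slope in that direction = a·(-0.9848) + b·(-0.1736) = −1.20252.
Apparent dip = arctan|1.20252| = 50.3° (true dip is 51.7°, so apparent ≤ true as expected).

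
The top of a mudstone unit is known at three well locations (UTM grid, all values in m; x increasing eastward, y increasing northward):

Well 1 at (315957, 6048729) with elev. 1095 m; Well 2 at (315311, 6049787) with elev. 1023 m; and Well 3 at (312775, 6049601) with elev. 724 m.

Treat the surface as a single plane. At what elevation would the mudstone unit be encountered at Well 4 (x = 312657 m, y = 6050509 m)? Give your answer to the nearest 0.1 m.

713.5 m

Let the plane be z = a·x + b·y + c.
Well 2−Well 1: −646a + 1058b = −72;  Well 3−Well 1: −3182a + 872b = −371.
Solving gives a = 0.117625865, b = 0.003767778.
Then c = 1095 − a·315957 − b·6048729 = −58859.98.
At (312657, 6050509): z = 36776.6 + 22797.0 − 58859.98 = 713.5 m.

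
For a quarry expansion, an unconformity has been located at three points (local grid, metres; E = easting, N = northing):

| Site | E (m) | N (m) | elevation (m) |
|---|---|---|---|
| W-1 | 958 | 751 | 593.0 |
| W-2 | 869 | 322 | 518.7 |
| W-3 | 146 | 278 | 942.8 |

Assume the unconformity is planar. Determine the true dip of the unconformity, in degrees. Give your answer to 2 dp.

34.00°

Let the plane be z = a·E + b·N + c.
W-2−W-1: −89a − 429b = −74.3;  W-3−W-1: −812a − 473b = 349.8.
Solving gives a = −0.60476, b = 0.29866.
Gradient magnitude |∇z| = √(a² + b²) = √(0.36573 + 0.08920) = 0.67448.
True dip = arctan(0.67448) = 34.00°, dipping toward ESE (azimuth ≈ 116°).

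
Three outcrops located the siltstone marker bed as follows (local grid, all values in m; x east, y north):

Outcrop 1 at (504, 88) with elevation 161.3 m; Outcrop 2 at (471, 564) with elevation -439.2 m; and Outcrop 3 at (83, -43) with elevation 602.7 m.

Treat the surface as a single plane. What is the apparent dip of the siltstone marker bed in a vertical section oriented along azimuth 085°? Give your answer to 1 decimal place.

Let the plane be z = a·x + b·y + c.
Outcrop 2−Outcrop 1: −33a + 476b = −600.5;  Outcrop 3−Outcrop 1: −421a − 131b = 441.4.
Solving gives a = −0.64206, b = −1.30607.
Unit vector along 085° is (sin 85°, cos 85°) = (0.9962, 0.0872).
Slope in that direction = a·(0.9962) + b·(0.0872) = −0.75344.
Apparent dip = arctan|0.75344| = 37.0° (true dip is 55.5°, so apparent ≤ true as expected).

37.0°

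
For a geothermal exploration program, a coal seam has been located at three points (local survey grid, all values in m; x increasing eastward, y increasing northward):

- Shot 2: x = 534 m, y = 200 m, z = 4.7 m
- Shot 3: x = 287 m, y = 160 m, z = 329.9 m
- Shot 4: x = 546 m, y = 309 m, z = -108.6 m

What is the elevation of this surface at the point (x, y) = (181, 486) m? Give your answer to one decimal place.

156.9 m

Two edge vectors: Shot 2→Shot 3 = (-247, -40, 325.2), Shot 2→Shot 4 = (12, 109, -113.3).
Normal n = (Shot 2→Shot 3) × (Shot 2→Shot 4) = (-30914.8, -24082.7, -26443).
So ∂z/∂x = −n_x/n_z = −1.16911 and ∂z/∂y = −n_y/n_z = −0.91074.
Intercept c from Shot 2: 4.7 + 624.31 + 182.15 = 811.15.
At (181, 486): z = −211.6 − 442.6 + 811.15 = 156.9 m.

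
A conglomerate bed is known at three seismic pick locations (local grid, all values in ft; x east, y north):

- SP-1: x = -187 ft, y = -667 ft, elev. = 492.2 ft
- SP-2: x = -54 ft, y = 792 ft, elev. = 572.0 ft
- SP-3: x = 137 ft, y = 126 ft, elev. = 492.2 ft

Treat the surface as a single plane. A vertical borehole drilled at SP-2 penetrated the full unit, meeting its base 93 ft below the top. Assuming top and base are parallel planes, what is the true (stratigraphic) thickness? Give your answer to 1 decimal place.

91.4 ft

Two edge vectors: SP-1→SP-2 = (133, 1459, 79.8), SP-1→SP-3 = (324, 793, 0).
Normal n = (SP-1→SP-2) × (SP-1→SP-3) = (-63281.4, 25855.2, -367247).
So ∂z/∂x = −n_x/n_z = −0.17231 and ∂z/∂y = −n_y/n_z = 0.07040.
|∇z| = √(a²+b²) = 0.18614, so dip δ = arctan(0.18614) = 10.54°.
True thickness = vertical thickness × cos δ = 93 × cos 10.54° = 91.4 ft.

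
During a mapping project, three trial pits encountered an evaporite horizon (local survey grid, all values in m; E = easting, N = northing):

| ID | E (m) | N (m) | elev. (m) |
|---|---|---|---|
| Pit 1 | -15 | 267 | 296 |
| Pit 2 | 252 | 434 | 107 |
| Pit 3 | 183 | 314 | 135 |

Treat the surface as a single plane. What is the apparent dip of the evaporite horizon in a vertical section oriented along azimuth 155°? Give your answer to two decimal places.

31.66°

Let the plane be z = a·E + b·N + c.
Pit 2−Pit 1: 267a + 167b = −189;  Pit 3−Pit 1: 198a + 47b = −161.
Solving gives a = −0.87752, b = 0.27124.
Unit vector along 155° is (sin 155°, cos 155°) = (0.4226, -0.9063).
Slope in that direction = a·(0.4226) + b·(-0.9063) = −0.61668.
Apparent dip = arctan|0.61668| = 31.66° (true dip is 42.6°, so apparent ≤ true as expected).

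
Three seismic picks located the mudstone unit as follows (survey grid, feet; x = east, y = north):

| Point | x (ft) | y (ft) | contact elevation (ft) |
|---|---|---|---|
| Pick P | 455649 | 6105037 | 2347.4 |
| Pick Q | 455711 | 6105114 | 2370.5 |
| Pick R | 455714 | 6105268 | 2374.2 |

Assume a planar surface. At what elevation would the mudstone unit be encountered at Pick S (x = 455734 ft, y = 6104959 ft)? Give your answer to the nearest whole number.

Let the plane be z = a·x + b·y + c.
Pick Q−Pick P: 62a + 77b = 23.1;  Pick R−Pick P: 65a + 231b = 26.8.
Solving gives a = 0.35123967, b = 0.01718364.
Then c = 2347.4 − a·455649 − b·6105037 = −262601.38.
At (455734, 6104959): z = 160071.9 + 104905.4 − 262601.38 = 2375.9 ft.

2376 ft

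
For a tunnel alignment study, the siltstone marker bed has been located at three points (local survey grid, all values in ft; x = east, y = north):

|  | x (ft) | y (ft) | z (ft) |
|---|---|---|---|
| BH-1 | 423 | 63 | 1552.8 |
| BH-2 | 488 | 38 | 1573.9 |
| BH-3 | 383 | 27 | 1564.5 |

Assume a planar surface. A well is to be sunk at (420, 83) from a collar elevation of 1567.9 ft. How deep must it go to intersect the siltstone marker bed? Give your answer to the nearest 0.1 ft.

25.1 ft

Let the plane be z = a·x + b·y + c.
BH-2−BH-1: 65a − 25b = 21.1;  BH-3−BH-1: −40a − 36b = 11.7.
Solving gives a = 0.13985, b = −0.48039.
Then c = 1552.8 − a·423 − b·63 = 1523.91.
At (420, 83): z_contact = 58.74 − 39.87 + 1523.91 = 1542.77 ft.
Depth below ground = 1567.9 − 1542.77 = 25.1 ft.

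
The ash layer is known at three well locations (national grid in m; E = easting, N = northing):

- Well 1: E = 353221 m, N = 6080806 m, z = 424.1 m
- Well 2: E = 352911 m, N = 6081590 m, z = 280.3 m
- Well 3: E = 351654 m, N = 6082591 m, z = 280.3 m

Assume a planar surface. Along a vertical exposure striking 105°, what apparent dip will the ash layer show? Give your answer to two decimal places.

Let the plane be z = a·E + b·N + c.
Well 2−Well 1: −310a + 784b = −143.8;  Well 3−Well 1: −1567a + 1785b = −143.8.
Solving gives a = −0.21319, b = −0.26772.
Unit vector along 105° is (sin 105°, cos 105°) = (0.9659, -0.2588).
Slope in that direction = a·(0.9659) + b·(-0.2588) = −0.13664.
Apparent dip = arctan|0.13664| = 7.78° (true dip is 18.9°, so apparent ≤ true as expected).

7.78°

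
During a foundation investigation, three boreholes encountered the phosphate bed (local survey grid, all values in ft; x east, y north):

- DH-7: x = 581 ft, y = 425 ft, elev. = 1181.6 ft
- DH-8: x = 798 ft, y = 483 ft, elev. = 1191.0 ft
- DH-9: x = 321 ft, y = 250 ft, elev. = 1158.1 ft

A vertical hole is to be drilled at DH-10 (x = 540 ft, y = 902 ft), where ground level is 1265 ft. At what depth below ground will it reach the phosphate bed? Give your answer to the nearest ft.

Two edge vectors: DH-7→DH-8 = (217, 58, 9.4), DH-7→DH-9 = (-260, -175, -23.5).
Normal n = (DH-7→DH-8) × (DH-7→DH-9) = (282, 2655.5, -22895).
So ∂z/∂x = −n_x/n_z = 0.01232 and ∂z/∂y = −n_y/n_z = 0.11599.
Intercept c from DH-7: 1181.6 − 7.16 − 49.29 = 1125.15.
At (540, 902): z_contact = 6.7 + 104.6 + 1125.15 = 1236.4 ft.
Depth below ground = 1265 − 1236.4 = 29 ft.

29 ft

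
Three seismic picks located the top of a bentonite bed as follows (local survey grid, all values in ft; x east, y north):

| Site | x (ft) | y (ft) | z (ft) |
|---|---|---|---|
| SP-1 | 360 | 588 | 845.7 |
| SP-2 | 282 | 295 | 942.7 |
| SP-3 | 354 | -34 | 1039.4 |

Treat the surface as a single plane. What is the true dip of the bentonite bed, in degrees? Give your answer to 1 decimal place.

17.7°

Two edge vectors: SP-1→SP-2 = (-78, -293, 97), SP-1→SP-3 = (-6, -622, 193.7).
Normal n = (SP-1→SP-2) × (SP-1→SP-3) = (3579.9, 14526.6, 46758).
So ∂z/∂x = −n_x/n_z = −0.07656 and ∂z/∂y = −n_y/n_z = −0.31068.
Gradient magnitude |∇z| = √(a² + b²) = √(0.00586 + 0.09652) = 0.31997.
True dip = arctan(0.31997) = 17.7°, dipping toward NNE (azimuth ≈ 014°).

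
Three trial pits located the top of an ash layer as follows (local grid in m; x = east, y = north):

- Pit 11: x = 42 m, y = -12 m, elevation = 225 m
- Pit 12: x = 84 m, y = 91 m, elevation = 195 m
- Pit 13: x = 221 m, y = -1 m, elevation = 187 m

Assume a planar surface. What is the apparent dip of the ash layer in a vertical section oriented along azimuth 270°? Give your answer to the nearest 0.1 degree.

11.3°

Two edge vectors: Pit 11→Pit 12 = (42, 103, -30), Pit 11→Pit 13 = (179, 11, -38).
Normal n = (Pit 11→Pit 12) × (Pit 11→Pit 13) = (-3584, -3774, -17975).
So ∂z/∂x = −n_x/n_z = −0.19939 and ∂z/∂y = −n_y/n_z = −0.20996.
Unit vector along 270° is (sin 270°, cos 270°) = (-1.0000, -0.0000).
Slope in that direction = a·(-1.0000) + b·(-0.0000) = 0.19939.
Apparent dip = arctan|0.19939| = 11.3° (true dip is 16.1°, so apparent ≤ true as expected).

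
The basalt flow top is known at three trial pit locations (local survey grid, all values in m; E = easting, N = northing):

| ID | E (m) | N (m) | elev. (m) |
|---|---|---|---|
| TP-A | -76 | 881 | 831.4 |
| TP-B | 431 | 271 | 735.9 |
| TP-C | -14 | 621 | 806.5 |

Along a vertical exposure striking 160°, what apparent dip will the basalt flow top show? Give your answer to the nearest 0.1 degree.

Let the plane be z = a·E + b·N + c.
TP-B−TP-A: 507a − 610b = −95.5;  TP-C−TP-A: 62a − 260b = −24.9.
Solving gives a = −0.10256, b = 0.07131.
Unit vector along 160° is (sin 160°, cos 160°) = (0.3420, -0.9397).
Slope in that direction = a·(0.3420) + b·(-0.9397) = −0.10209.
Apparent dip = arctan|0.10209| = 5.8° (true dip is 7.1°, so apparent ≤ true as expected).

5.8°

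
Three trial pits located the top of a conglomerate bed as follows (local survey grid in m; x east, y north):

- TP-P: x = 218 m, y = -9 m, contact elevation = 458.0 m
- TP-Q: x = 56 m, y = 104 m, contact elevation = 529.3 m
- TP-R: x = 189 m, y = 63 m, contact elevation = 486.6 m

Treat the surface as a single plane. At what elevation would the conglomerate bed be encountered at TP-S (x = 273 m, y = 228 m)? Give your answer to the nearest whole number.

Let the plane be z = a·x + b·y + c.
TP-Q−TP-P: −162a + 113b = 71.3;  TP-R−TP-P: −29a + 72b = 28.6.
Solving gives a = −0.22676, b = 0.30589.
Then c = 458 − a·218 − b·-9 = 510.19.
At (273, 228): z = −61.9 + 69.7 + 510.19 = 518.0 m.

518 m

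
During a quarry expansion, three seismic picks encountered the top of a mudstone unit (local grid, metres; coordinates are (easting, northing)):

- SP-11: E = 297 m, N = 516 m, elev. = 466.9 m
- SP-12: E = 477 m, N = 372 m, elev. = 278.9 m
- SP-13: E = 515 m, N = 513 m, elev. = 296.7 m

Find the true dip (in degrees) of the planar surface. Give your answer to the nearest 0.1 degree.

Let the plane be z = a·E + b·N + c.
SP-12−SP-11: 180a − 144b = −188;  SP-13−SP-11: 218a − 3b = −170.2.
Solving gives a = −0.77612, b = 0.33541.
Gradient magnitude |∇z| = √(a² + b²) = √(0.60236 + 0.11250) = 0.84549.
True dip = arctan(0.84549) = 40.2°, dipping toward ESE (azimuth ≈ 113°).

40.2°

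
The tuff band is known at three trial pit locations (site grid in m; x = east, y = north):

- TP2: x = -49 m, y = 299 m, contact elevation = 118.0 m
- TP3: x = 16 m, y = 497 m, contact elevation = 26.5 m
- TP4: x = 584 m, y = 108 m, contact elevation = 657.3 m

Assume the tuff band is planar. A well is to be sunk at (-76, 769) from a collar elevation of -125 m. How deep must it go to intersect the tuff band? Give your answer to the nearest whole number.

92 m

Let the plane be z = a·x + b·y + c.
TP3−TP2: 65a + 198b = −91.5;  TP4−TP2: 633a − 191b = 539.3.
Solving gives a = 0.64832, b = −0.67495.
Then c = 118 − a·-49 − b·299 = 351.58.
At (-76, 769): z_contact = −49.3 − 519.0 + 351.58 = -216.7 m.
Depth below ground = -125 − (-216.7) = 92 m.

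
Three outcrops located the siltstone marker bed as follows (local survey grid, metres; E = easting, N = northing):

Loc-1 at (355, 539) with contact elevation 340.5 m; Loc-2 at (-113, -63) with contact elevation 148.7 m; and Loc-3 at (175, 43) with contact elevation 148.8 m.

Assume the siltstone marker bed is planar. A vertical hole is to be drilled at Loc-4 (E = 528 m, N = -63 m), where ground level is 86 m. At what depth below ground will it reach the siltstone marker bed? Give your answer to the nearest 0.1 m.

Let the plane be z = a·E + b·N + c.
Loc-2−Loc-1: −468a − 602b = −191.8;  Loc-3−Loc-1: −180a − 496b = −191.7.
Solving gives a = −0.16378, b = 0.44593.
Then c = 340.5 − a·355 − b·539 = 158.29.
At (528, -63): z_contact = −86.48 − 28.09 + 158.29 = 43.72 m.
Depth below ground = 86 − 43.72 = 42.3 m.

42.3 m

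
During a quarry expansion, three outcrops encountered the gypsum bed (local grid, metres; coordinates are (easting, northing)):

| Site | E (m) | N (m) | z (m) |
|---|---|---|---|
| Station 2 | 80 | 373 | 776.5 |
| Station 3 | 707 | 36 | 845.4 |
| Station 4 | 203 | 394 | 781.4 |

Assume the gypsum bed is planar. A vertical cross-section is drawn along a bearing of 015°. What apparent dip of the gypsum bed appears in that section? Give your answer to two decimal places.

4.62°

Let the plane be z = a·E + b·N + c.
Station 3−Station 2: 627a − 337b = 68.9;  Station 4−Station 2: 123a + 21b = 4.9.
Solving gives a = 0.05672, b = −0.09891.
Unit vector along 015° is (sin 15°, cos 15°) = (0.2588, 0.9659).
Slope in that direction = a·(0.2588) + b·(0.9659) = −0.08086.
Apparent dip = arctan|0.08086| = 4.62° (true dip is 6.5°, so apparent ≤ true as expected).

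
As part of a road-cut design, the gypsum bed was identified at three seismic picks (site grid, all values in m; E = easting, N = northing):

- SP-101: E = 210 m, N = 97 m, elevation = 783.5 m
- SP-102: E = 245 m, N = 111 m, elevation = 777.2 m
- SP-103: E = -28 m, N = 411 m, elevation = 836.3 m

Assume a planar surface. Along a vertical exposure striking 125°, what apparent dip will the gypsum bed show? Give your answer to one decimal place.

Let the plane be z = a·E + b·N + c.
SP-102−SP-101: 35a + 14b = −6.3;  SP-103−SP-101: −238a + 314b = 52.8.
Solving gives a = −0.18974, b = 0.02434.
Unit vector along 125° is (sin 125°, cos 125°) = (0.8192, -0.5736).
Slope in that direction = a·(0.8192) + b·(-0.5736) = −0.16938.
Apparent dip = arctan|0.16938| = 9.6° (true dip is 10.8°, so apparent ≤ true as expected).

9.6°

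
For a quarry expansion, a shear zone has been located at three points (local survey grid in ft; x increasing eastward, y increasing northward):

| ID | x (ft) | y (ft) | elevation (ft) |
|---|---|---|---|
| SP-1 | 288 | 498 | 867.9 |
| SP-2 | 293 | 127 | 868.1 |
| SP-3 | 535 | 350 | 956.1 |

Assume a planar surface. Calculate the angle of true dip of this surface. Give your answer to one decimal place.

Let the plane be z = a·x + b·y + c.
SP-2−SP-1: 5a − 371b = 0.2;  SP-3−SP-1: 247a − 148b = 88.2.
Solving gives a = 0.35967, b = 0.00431.
Gradient magnitude |∇z| = √(a² + b²) = √(0.12936 + 0.00002) = 0.35969.
True dip = arctan(0.35969) = 19.8°, dipping toward W (azimuth ≈ 269°).

19.8°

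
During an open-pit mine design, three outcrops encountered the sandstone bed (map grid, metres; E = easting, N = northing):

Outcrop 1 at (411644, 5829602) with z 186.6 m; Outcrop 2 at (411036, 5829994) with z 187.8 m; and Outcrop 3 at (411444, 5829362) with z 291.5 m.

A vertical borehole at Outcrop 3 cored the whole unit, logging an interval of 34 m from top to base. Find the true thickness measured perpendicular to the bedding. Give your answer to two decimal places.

32.21 m

Let the plane be z = a·E + b·N + c.
Outcrop 2−Outcrop 1: −608a + 392b = 1.2;  Outcrop 3−Outcrop 1: −200a − 240b = 104.9.
Solving gives a = −0.18460, b = −0.28325.
|∇z| = √(a²+b²) = 0.33809, so dip δ = arctan(0.33809) = 18.68°.
True thickness = vertical thickness × cos δ = 34 × cos 18.68° = 32.21 m.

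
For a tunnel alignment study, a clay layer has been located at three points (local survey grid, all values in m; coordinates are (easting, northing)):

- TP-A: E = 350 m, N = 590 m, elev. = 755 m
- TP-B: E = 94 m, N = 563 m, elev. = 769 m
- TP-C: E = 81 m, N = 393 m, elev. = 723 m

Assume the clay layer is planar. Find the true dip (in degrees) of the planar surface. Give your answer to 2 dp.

16.14°

Let the plane be z = a·E + b·N + c.
TP-B−TP-A: −256a − 27b = 14;  TP-C−TP-A: −269a − 197b = −32.
Solving gives a = −0.08390, b = 0.27700.
Gradient magnitude |∇z| = √(a² + b²) = √(0.00704 + 0.07673) = 0.28943.
True dip = arctan(0.28943) = 16.14°, dipping toward SSE (azimuth ≈ 163°).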